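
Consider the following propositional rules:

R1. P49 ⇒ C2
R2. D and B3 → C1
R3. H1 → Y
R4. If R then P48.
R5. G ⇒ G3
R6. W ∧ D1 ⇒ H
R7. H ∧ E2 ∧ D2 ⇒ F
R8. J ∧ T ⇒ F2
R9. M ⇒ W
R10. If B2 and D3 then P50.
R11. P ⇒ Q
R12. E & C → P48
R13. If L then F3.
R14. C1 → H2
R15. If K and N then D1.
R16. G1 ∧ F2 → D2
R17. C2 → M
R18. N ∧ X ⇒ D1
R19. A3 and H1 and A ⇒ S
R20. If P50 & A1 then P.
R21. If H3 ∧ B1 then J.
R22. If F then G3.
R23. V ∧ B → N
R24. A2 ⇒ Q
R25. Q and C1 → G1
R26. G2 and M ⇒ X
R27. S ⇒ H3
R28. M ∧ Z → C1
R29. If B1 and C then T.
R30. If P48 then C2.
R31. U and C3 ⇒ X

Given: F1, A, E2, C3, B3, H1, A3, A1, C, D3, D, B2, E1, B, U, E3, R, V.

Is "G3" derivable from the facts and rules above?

Forward chaining from the given facts derives: C1, Y, P48, P50, H2, S, P, N, H3, C2, X, Q, M, D1, G1, W, H.
Rules concluding G3: R5 needs G; R22 needs F — none of these are established.

No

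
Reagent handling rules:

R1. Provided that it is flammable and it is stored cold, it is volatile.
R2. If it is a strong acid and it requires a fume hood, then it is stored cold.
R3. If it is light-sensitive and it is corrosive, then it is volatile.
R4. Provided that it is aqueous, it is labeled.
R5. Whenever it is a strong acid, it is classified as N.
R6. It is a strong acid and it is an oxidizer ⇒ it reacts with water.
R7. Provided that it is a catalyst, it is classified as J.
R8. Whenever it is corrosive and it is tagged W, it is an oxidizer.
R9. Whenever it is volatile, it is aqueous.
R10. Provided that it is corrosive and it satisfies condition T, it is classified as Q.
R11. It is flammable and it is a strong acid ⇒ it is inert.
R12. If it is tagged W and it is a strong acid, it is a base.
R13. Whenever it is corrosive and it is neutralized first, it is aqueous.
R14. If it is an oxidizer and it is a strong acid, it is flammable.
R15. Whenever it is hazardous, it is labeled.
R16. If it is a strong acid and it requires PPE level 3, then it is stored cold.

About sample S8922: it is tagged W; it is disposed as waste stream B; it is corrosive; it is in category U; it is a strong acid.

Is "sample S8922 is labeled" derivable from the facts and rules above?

No

Forward chaining from the given facts derives: is classified as N, is an oxidizer, is a base, is flammable, reacts with water, is inert.
Rules concluding "it is labeled": R4 needs "it is aqueous"; R15 needs "it is hazardous" — none of these are established.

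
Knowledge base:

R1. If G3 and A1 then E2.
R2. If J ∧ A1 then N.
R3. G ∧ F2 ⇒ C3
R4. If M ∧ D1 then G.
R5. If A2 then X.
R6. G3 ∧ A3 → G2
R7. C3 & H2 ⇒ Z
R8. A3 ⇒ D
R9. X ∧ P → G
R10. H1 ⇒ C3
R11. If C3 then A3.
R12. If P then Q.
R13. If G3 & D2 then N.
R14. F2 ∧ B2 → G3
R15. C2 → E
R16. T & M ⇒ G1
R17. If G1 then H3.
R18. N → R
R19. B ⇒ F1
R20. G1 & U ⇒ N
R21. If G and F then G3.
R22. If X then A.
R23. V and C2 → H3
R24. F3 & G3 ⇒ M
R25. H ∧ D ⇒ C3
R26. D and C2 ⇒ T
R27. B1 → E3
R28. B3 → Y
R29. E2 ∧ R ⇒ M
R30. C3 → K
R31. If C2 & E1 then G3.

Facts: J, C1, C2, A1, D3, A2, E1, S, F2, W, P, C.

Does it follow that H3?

N  (by R2: J, A1)
X  (by R5: A2)
G  (by R9: X, P)
R  (by R18: N)
G3  (by R31: C2, E1)
E2  (by R1: G3, A1)
C3  (by R3: G, F2)
A3  (by R11: C3)
M  (by R29: E2, R)
D  (by R8: A3)
T  (by R26: D, C2)
G1  (by R16: T, M)
H3  (by R17: G1)

Yes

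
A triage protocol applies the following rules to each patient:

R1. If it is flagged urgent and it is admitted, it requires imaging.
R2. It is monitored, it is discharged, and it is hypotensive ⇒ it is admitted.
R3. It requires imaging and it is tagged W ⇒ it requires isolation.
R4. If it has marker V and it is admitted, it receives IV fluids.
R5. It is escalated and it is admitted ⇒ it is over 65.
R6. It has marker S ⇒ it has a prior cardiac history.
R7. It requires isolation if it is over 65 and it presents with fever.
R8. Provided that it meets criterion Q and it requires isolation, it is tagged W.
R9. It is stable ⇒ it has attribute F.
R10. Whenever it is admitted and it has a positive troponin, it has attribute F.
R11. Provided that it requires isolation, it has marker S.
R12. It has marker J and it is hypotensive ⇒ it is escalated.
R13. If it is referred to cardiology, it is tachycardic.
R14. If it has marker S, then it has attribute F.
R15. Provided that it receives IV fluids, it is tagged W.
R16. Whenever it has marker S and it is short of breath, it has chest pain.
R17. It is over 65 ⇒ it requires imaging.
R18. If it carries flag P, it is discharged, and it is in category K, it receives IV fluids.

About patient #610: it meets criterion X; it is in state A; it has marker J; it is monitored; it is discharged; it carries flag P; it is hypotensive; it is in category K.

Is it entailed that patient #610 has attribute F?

Yes

By R2 (it is monitored, it is discharged, it is hypotensive): it is admitted.
By R12 (it has marker J, it is hypotensive): it is escalated.
By R18 (it carries flag P, it is discharged, it is in category K): it receives IV fluids.
By R5 (it is escalated, it is admitted): it is over 65.
By R15 (it receives IV fluids): it is tagged W.
By R17 (it is over 65): it requires imaging.
By R3 (it requires imaging, it is tagged W): it requires isolation.
By R11 (it requires isolation): it has marker S.
By R14 (it has marker S): it has attribute F.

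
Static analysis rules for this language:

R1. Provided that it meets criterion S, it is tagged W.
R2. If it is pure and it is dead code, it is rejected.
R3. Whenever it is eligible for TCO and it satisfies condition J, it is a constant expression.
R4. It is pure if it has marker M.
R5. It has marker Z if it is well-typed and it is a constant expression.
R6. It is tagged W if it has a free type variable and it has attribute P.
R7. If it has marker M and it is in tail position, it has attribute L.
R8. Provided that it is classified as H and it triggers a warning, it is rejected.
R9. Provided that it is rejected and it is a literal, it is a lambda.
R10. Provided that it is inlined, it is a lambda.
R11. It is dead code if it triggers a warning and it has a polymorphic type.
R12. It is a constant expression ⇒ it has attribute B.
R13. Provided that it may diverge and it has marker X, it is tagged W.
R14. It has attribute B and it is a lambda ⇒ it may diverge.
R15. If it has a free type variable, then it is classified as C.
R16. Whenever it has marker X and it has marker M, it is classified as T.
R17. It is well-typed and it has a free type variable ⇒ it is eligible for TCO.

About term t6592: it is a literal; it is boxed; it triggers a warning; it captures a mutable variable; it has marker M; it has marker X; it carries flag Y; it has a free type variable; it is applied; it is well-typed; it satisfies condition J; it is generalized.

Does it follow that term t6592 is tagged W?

Forward chaining from the given facts derives: is pure, is classified as C, is classified as T, is eligible for TCO, is a constant expression, has marker Z, has attribute B.
Rules concluding "it is tagged W": R1 needs "it meets criterion S"; R6 needs "it has attribute P"; R13 needs "it may diverge" — none of these are established.

No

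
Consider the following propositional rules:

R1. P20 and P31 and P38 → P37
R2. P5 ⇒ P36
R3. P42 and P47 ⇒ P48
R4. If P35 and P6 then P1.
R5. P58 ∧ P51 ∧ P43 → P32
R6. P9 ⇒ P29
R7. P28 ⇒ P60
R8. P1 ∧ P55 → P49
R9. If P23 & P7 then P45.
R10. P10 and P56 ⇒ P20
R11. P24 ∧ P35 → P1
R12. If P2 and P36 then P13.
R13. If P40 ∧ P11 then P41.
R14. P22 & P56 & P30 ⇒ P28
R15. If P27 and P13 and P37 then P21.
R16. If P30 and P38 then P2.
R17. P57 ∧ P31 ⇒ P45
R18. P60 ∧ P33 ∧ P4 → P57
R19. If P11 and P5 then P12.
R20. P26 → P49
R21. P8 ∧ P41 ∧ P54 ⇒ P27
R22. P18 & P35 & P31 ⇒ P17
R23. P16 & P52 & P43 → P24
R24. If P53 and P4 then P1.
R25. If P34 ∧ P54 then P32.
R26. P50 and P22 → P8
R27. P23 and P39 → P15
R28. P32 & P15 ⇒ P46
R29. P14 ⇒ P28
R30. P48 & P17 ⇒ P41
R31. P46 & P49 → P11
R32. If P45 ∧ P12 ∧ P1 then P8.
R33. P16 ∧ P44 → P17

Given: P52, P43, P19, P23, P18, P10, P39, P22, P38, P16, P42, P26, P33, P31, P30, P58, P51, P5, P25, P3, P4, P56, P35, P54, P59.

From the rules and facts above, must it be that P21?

Forward chaining from the given facts derives: P36, P32, P20, P28, P2, P49, P17, P24, P15, P46, P11, P37, P60, P1, P13, P57, P12, P45, P8.
The only rule concluding P21 is R15, which needs P27; that is never established.

No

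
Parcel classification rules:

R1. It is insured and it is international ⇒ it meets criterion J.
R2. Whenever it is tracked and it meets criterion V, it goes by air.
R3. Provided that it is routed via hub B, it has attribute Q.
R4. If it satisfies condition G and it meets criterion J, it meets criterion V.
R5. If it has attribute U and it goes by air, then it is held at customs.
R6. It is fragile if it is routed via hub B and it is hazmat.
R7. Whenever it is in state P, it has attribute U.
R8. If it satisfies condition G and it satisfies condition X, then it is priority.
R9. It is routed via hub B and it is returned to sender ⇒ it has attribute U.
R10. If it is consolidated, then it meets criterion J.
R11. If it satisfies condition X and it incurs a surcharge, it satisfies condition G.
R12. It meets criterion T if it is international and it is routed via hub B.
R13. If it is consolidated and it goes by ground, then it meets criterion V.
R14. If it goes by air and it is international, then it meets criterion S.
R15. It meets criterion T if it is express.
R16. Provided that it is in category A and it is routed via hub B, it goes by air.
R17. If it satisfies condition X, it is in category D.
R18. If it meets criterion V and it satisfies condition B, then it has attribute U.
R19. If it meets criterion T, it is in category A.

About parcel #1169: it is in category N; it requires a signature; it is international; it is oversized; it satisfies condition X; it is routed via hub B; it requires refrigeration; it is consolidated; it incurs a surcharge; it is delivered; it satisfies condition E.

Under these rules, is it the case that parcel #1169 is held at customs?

No

Forward chaining from the given facts derives: has attribute Q, meets criterion J, satisfies condition G, meets criterion T, is in category D, is in category A, meets criterion V, is priority, goes by air, meets criterion S.
The only rule concluding "it is held at customs" is R5, which needs "it has attribute U"; that is never established.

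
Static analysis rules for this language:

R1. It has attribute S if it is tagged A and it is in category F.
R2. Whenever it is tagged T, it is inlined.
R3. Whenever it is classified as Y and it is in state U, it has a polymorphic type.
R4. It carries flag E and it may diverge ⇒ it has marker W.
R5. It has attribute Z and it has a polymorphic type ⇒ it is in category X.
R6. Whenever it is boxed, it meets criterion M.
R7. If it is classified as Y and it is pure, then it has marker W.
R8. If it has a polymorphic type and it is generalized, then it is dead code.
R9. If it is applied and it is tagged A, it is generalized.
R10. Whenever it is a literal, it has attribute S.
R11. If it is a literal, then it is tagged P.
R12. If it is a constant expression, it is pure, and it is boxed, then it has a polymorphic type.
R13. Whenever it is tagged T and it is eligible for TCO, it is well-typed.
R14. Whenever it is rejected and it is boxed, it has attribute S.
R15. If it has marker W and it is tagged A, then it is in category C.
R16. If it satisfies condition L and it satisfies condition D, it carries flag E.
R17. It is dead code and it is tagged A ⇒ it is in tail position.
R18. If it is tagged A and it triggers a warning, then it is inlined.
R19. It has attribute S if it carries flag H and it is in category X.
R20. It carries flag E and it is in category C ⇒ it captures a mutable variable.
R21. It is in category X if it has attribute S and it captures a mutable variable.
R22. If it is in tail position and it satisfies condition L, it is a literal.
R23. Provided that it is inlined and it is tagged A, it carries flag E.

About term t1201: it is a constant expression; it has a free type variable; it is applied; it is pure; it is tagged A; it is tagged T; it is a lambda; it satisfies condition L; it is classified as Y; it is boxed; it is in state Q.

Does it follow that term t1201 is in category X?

By R2 (it is tagged T): it is inlined.
By R7 (it is classified as Y, it is pure): it has marker W.
By R9 (it is applied, it is tagged A): it is generalized.
By R12 (it is a constant expression, it is pure, it is boxed): it has a polymorphic type.
By R15 (it has marker W, it is tagged A): it is in category C.
By R23 (it is inlined, it is tagged A): it carries flag E.
By R8 (it has a polymorphic type, it is generalized): it is dead code.
By R17 (it is dead code, it is tagged A): it is in tail position.
By R20 (it carries flag E, it is in category C): it captures a mutable variable.
By R22 (it is in tail position, it satisfies condition L): it is a literal.
By R10 (it is a literal): it has attribute S.
By R21 (it has attribute S, it captures a mutable variable): it is in category X.

Yes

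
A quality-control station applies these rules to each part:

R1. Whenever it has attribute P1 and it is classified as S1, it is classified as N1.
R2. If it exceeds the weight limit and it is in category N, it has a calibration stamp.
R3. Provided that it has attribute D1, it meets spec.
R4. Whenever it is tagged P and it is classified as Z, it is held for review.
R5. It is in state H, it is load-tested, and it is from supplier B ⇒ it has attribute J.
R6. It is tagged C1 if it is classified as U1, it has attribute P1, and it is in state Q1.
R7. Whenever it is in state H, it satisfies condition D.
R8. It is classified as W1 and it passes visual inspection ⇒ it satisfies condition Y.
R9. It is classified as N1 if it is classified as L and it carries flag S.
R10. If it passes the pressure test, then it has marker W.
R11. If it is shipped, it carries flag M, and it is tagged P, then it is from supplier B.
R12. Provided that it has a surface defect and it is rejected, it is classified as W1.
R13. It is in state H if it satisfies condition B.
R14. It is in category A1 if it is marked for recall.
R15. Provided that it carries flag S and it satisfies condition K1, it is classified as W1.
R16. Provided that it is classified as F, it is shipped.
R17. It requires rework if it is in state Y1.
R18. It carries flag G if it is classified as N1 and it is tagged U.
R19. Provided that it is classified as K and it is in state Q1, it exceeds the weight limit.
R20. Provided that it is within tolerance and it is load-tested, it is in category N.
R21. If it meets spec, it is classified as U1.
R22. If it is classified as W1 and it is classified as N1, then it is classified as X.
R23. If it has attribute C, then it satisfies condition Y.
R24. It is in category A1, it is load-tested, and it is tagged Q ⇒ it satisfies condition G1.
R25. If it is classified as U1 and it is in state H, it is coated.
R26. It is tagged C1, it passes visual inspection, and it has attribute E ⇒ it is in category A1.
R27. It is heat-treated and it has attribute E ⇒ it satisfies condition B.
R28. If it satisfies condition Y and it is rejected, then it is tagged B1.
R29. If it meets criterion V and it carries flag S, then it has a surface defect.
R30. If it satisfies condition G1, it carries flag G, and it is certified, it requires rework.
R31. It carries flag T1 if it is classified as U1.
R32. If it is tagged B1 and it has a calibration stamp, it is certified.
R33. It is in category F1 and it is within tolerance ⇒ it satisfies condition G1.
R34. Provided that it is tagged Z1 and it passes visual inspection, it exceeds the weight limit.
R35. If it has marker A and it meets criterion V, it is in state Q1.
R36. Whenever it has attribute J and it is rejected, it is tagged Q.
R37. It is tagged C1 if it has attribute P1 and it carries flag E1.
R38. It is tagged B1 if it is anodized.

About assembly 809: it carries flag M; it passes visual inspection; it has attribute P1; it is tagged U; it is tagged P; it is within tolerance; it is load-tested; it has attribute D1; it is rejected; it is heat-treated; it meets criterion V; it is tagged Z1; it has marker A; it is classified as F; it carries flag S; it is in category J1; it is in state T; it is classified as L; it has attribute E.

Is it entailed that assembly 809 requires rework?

Yes

By R3 (it has attribute D1): it meets spec.
By R9 (it is classified as L, it carries flag S): it is classified as N1.
By R16 (it is classified as F): it is shipped.
By R18 (it is classified as N1, it is tagged U): it carries flag G.
By R20 (it is within tolerance, it is load-tested): it is in category N.
By R21 (it meets spec): it is classified as U1.
By R27 (it is heat-treated, it has attribute E): it satisfies condition B.
By R29 (it meets criterion V, it carries flag S): it has a surface defect.
By R34 (it is tagged Z1, it passes visual inspection): it exceeds the weight limit.
By R35 (it has marker A, it meets criterion V): it is in state Q1.
By R2 (it exceeds the weight limit, it is in category N): it has a calibration stamp.
By R6 (it is classified as U1, it has attribute P1, it is in state Q1): it is tagged C1.
By R11 (it is shipped, it carries flag M, it is tagged P): it is from supplier B.
By R12 (it has a surface defect, it is rejected): it is classified as W1.
By R13 (it satisfies condition B): it is in state H.
By R26 (it is tagged C1, it passes visual inspection, it has attribute E): it is in category A1.
By R5 (it is in state H, it is load-tested, it is from supplier B): it has attribute J.
By R8 (it is classified as W1, it passes visual inspection): it satisfies condition Y.
By R28 (it satisfies condition Y, it is rejected): it is tagged B1.
By R32 (it is tagged B1, it has a calibration stamp): it is certified.
By R36 (it has attribute J, it is rejected): it is tagged Q.
By R24 (it is in category A1, it is load-tested, it is tagged Q): it satisfies condition G1.
By R30 (it satisfies condition G1, it carries flag G, it is certified): it requires rework.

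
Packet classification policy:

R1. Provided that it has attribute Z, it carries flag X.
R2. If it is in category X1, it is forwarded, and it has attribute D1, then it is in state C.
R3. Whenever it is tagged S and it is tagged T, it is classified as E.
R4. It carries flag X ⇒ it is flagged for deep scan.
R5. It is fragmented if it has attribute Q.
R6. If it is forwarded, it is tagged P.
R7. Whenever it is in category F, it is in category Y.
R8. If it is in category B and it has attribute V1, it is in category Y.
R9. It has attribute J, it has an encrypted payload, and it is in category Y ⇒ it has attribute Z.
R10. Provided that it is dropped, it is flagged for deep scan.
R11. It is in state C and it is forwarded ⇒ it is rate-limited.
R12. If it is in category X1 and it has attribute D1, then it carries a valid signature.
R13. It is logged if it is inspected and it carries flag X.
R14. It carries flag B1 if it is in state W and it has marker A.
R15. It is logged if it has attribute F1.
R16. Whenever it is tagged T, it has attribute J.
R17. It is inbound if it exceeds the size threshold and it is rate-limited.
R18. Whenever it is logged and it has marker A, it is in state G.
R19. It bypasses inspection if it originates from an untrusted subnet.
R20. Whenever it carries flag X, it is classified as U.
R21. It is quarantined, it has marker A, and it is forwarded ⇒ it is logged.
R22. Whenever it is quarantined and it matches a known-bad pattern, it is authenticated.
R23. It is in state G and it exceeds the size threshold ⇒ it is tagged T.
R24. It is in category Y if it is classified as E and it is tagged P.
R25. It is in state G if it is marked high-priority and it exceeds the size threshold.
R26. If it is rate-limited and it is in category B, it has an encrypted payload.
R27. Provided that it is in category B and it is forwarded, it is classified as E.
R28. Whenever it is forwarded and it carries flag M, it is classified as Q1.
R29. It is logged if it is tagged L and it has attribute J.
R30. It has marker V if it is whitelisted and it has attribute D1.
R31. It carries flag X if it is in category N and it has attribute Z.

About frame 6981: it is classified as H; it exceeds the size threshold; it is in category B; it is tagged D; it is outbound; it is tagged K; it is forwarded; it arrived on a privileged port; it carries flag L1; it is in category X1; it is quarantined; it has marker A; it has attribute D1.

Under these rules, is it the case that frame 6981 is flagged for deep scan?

Yes

By R2 (it is in category X1, it is forwarded, it has attribute D1): it is in state C.
By R6 (it is forwarded): it is tagged P.
By R11 (it is in state C, it is forwarded): it is rate-limited.
By R21 (it is quarantined, it has marker A, it is forwarded): it is logged.
By R26 (it is rate-limited, it is in category B): it has an encrypted payload.
By R27 (it is in category B, it is forwarded): it is classified as E.
By R18 (it is logged, it has marker A): it is in state G.
By R23 (it is in state G, it exceeds the size threshold): it is tagged T.
By R24 (it is classified as E, it is tagged P): it is in category Y.
By R16 (it is tagged T): it has attribute J.
By R9 (it has attribute J, it has an encrypted payload, it is in category Y): it has attribute Z.
By R1 (it has attribute Z): it carries flag X.
By R4 (it carries flag X): it is flagged for deep scan.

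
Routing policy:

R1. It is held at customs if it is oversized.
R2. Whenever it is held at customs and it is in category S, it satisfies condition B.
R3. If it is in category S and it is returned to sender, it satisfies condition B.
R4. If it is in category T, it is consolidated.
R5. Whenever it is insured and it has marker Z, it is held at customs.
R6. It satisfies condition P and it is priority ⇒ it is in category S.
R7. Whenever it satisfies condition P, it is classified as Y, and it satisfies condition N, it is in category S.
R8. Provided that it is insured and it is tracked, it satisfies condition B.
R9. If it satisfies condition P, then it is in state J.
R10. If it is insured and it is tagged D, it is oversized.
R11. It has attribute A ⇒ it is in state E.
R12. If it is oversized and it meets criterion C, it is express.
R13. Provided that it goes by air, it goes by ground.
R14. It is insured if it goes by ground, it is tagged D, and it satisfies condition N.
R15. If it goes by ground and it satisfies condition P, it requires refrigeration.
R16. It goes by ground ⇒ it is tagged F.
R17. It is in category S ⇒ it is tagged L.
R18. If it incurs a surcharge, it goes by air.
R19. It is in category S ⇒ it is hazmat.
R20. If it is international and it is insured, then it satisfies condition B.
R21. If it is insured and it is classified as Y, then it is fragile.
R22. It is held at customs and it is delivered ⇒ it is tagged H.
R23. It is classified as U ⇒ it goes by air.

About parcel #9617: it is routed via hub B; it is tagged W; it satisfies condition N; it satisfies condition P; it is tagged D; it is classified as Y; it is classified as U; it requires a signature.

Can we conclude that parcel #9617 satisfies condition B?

By R7 (it satisfies condition P, it is classified as Y, it satisfies condition N): it is in category S.
By R23 (it is classified as U): it goes by air.
By R13 (it goes by air): it goes by ground.
By R14 (it goes by ground, it is tagged D, it satisfies condition N): it is insured.
By R10 (it is insured, it is tagged D): it is oversized.
By R1 (it is oversized): it is held at customs.
By R2 (it is held at customs, it is in category S): it satisfies condition B.

Yes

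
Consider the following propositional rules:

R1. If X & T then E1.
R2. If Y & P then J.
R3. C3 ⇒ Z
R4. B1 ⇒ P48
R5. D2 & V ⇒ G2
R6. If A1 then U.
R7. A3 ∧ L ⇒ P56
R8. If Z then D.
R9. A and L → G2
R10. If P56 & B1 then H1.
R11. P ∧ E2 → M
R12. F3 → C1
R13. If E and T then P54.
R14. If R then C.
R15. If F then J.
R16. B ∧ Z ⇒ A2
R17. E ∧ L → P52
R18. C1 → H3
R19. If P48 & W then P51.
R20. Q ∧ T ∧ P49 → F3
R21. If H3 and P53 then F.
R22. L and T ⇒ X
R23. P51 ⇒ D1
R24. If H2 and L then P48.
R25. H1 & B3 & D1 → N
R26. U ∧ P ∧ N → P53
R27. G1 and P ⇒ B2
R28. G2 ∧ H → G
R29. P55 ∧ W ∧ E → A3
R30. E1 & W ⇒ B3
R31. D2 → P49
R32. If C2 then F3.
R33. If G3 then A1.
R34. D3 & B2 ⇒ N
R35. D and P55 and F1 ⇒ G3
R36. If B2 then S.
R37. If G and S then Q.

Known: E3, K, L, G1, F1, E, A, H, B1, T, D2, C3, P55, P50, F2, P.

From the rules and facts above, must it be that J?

Forward chaining from the given facts derives: Z, P48, D, G2, P54, P52, X, B2, G, P49, G3, S, Q, E1, F3, A1, U, C1, H3.
Rules concluding J: R2 needs Y; R15 needs F — none of these are established.

No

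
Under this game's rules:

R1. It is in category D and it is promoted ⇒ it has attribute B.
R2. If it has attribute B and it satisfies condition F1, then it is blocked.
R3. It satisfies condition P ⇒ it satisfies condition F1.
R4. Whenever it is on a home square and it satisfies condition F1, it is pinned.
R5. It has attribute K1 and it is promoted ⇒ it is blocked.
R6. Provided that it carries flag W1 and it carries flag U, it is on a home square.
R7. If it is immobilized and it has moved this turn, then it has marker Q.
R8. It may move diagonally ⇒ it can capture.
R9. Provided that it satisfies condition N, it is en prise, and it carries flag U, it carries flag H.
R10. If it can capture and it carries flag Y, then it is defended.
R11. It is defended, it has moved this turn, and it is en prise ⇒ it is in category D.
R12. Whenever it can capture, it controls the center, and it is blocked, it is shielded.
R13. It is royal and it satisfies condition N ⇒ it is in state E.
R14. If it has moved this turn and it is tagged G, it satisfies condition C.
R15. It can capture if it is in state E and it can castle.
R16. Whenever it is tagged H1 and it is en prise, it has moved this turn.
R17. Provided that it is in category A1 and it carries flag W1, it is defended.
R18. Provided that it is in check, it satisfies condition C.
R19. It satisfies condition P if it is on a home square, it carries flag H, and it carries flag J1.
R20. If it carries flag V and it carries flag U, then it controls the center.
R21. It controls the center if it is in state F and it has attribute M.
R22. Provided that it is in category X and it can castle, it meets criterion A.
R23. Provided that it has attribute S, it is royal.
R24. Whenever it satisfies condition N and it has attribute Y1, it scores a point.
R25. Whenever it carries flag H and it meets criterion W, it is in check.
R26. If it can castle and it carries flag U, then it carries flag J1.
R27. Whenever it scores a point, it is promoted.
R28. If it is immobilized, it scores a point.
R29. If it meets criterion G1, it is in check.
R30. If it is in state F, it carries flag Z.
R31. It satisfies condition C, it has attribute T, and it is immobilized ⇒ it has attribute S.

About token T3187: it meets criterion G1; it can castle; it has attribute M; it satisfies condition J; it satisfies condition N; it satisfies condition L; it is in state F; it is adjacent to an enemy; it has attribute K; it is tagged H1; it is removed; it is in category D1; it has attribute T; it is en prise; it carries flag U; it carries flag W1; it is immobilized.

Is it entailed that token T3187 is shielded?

No

Forward chaining from the given facts derives: is on a home square, carries flag H, has moved this turn, controls the center, carries flag J1, scores a point, is in check, carries flag Z, has marker Q, satisfies condition C, satisfies condition P, is promoted, has attribute S, satisfies condition F1, is pinned, is royal, is in state E, can capture.
The only rule concluding "it is shielded" is R12, which needs "it is blocked"; that is never established.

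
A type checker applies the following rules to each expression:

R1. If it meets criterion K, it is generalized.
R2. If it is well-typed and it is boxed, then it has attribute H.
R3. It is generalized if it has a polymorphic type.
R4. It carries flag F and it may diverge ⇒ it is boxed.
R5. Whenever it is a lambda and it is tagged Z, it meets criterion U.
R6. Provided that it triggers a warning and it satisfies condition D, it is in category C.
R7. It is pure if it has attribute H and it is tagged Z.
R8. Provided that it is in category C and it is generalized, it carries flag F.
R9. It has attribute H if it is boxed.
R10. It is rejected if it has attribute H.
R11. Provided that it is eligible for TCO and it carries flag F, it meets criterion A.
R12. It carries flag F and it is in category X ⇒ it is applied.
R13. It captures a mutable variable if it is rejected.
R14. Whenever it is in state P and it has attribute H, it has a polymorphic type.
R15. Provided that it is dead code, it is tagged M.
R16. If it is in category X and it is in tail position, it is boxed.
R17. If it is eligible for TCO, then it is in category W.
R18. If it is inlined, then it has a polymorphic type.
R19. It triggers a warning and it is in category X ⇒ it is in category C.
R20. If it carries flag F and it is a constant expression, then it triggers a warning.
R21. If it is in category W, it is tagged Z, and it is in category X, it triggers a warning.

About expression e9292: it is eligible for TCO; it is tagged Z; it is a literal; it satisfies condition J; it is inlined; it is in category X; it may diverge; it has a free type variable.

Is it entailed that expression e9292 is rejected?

By R17 (it is eligible for TCO): it is in category W.
By R18 (it is inlined): it has a polymorphic type.
By R21 (it is in category W, it is tagged Z, it is in category X): it triggers a warning.
By R3 (it has a polymorphic type): it is generalized.
By R19 (it triggers a warning, it is in category X): it is in category C.
By R8 (it is in category C, it is generalized): it carries flag F.
By R4 (it carries flag F, it may diverge): it is boxed.
By R9 (it is boxed): it has attribute H.
By R10 (it has attribute H): it is rejected.

Yes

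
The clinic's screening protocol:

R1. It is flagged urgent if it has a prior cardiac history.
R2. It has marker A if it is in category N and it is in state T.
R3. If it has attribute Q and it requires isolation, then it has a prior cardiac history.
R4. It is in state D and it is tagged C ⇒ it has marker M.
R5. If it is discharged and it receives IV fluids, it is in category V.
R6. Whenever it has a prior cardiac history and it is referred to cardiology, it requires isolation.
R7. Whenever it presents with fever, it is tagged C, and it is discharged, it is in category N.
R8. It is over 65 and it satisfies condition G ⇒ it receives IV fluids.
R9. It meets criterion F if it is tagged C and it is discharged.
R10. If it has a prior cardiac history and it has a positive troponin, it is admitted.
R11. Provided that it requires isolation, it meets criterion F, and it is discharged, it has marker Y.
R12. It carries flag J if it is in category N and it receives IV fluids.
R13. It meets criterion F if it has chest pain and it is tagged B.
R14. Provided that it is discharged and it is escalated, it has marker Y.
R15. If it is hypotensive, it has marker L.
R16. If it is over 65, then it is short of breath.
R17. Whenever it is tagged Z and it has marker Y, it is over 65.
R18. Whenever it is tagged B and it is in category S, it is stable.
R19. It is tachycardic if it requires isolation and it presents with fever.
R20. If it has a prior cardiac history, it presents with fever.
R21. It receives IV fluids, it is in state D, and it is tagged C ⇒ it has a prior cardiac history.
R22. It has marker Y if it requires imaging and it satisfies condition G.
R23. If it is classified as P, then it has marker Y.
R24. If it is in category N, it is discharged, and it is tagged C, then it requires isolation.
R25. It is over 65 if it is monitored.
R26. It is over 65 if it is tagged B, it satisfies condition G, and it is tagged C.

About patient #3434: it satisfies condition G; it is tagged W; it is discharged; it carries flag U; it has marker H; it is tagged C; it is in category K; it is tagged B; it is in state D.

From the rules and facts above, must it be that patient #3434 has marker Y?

Yes

By R9 (it is tagged C, it is discharged): it meets criterion F.
By R26 (it is tagged B, it satisfies condition G, it is tagged C): it is over 65.
By R8 (it is over 65, it satisfies condition G): it receives IV fluids.
By R21 (it receives IV fluids, it is in state D, it is tagged C): it has a prior cardiac history.
By R20 (it has a prior cardiac history): it presents with fever.
By R7 (it presents with fever, it is tagged C, it is discharged): it is in category N.
By R24 (it is in category N, it is discharged, it is tagged C): it requires isolation.
By R11 (it requires isolation, it meets criterion F, it is discharged): it has marker Y.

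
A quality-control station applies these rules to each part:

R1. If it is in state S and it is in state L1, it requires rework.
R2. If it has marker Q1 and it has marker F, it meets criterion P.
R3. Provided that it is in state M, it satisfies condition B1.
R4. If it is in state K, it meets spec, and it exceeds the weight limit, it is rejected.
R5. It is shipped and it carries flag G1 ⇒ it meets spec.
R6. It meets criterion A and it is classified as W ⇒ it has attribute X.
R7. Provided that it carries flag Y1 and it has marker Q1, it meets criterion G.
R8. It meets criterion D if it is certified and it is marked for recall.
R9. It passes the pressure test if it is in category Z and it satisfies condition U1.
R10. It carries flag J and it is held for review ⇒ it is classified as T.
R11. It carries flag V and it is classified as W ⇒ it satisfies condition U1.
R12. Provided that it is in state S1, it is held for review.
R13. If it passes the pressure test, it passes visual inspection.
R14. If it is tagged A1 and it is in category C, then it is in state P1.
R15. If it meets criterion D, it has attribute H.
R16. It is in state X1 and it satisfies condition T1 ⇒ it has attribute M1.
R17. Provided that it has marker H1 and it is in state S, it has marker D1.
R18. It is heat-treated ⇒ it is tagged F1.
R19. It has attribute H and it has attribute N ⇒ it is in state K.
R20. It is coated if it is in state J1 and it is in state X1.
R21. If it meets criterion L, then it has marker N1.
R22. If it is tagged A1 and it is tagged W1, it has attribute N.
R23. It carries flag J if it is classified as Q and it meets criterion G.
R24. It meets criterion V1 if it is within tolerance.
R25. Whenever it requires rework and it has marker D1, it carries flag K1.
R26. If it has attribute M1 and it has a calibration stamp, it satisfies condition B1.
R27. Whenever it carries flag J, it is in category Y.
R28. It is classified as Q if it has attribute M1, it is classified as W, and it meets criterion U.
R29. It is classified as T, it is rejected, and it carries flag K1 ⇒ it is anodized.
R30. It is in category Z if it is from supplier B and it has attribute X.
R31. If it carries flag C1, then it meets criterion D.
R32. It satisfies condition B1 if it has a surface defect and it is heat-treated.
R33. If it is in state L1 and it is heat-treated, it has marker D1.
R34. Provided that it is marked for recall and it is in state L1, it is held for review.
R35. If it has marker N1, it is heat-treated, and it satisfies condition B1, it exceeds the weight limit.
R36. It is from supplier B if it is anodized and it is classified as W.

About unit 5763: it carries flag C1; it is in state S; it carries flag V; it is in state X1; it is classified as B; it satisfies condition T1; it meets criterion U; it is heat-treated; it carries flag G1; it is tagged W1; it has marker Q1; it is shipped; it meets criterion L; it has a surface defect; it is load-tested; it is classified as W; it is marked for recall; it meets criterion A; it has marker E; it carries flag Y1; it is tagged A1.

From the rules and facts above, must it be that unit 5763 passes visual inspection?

Forward chaining from the given facts derives: meets spec, has attribute X, meets criterion G, satisfies condition U1, has attribute M1, is tagged F1, has marker N1, has attribute N, is classified as Q, meets criterion D, satisfies condition B1, exceeds the weight limit, has attribute H, is in state K, carries flag J, is in category Y, is rejected.
The only rule concluding "it passes visual inspection" is R13, which needs "it passes the pressure test"; that is never established.

No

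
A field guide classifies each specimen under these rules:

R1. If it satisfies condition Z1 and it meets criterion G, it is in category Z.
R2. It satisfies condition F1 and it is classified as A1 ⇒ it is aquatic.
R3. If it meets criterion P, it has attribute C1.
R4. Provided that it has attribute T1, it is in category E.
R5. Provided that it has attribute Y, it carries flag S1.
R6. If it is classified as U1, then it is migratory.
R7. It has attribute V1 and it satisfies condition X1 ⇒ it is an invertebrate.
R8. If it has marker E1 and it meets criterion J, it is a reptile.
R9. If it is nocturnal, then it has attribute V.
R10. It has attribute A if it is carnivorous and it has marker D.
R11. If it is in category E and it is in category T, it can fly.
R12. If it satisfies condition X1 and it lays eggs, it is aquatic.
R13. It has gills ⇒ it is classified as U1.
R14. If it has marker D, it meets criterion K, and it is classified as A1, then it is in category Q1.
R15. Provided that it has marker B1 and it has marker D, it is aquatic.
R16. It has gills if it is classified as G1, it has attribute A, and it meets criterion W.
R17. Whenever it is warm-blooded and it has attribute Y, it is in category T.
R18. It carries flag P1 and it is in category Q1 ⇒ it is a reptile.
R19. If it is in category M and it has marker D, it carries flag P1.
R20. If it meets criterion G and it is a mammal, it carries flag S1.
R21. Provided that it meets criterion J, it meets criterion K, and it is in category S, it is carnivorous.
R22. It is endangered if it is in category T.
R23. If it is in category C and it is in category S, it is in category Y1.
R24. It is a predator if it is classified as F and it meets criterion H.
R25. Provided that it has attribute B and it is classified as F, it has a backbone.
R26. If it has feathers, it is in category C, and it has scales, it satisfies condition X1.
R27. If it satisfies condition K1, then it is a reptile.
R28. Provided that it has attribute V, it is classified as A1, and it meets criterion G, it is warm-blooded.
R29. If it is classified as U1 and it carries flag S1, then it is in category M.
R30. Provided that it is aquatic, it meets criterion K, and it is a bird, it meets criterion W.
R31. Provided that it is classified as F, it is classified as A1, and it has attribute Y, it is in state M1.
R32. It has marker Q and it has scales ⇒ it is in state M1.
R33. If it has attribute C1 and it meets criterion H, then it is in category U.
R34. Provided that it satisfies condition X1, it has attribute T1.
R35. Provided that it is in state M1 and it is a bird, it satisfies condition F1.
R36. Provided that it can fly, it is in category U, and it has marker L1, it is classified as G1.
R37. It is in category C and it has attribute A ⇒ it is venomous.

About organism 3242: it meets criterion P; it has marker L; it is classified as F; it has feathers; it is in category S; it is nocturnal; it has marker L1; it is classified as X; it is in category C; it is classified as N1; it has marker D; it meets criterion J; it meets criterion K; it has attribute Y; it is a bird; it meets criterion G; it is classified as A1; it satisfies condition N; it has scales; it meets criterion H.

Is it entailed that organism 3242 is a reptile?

By R3 (it meets criterion P): it has attribute C1.
By R5 (it has attribute Y): it carries flag S1.
By R9 (it is nocturnal): it has attribute V.
By R14 (it has marker D, it meets criterion K, it is classified as A1): it is in category Q1.
By R21 (it meets criterion J, it meets criterion K, it is in category S): it is carnivorous.
By R26 (it has feathers, it is in category C, it has scales): it satisfies condition X1.
By R28 (it has attribute V, it is classified as A1, it meets criterion G): it is warm-blooded.
By R31 (it is classified as F, it is classified as A1, it has attribute Y): it is in state M1.
By R33 (it has attribute C1, it meets criterion H): it is in category U.
By R34 (it satisfies condition X1): it has attribute T1.
By R35 (it is in state M1, it is a bird): it satisfies condition F1.
By R2 (it satisfies condition F1, it is classified as A1): it is aquatic.
By R4 (it has attribute T1): it is in category E.
By R10 (it is carnivorous, it has marker D): it has attribute A.
By R17 (it is warm-blooded, it has attribute Y): it is in category T.
By R30 (it is aquatic, it meets criterion K, it is a bird): it meets criterion W.
By R11 (it is in category E, it is in category T): it can fly.
By R36 (it can fly, it is in category U, it has marker L1): it is classified as G1.
By R16 (it is classified as G1, it has attribute A, it meets criterion W): it has gills.
By R13 (it has gills): it is classified as U1.
By R29 (it is classified as U1, it carries flag S1): it is in category M.
By R19 (it is in category M, it has marker D): it carries flag P1.
By R18 (it carries flag P1, it is in category Q1): it is a reptile.

Yes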